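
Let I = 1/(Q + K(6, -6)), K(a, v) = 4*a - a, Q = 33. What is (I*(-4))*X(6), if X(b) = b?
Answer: -8/17 ≈ -0.47059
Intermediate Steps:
K(a, v) = 3*a
I = 1/51 (I = 1/(33 + 3*6) = 1/(33 + 18) = 1/51 ≈ 0.019608)
(I*(-4))*X(6) = ((1/51)*(-4))*6 = -4/51*6 = -8/17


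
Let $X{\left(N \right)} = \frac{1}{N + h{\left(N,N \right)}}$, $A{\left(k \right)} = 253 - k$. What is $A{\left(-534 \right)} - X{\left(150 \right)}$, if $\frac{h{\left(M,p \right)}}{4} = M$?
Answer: $\frac{590249}{750} \approx 787.0$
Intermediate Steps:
$h{\left(M,p \right)} = 4 M$
$X{\left(N \right)} = \frac{1}{5 N}$ ($X{\left(N \right)} = \frac{1}{N + 4 N} = \frac{1}{5 N}$)
$A{\left(-534 \right)} - X{\left(150 \right)} = \left(253 - -534\right) - \frac{1}{5 \cdot 150} = \left(253 + 534\right) - \frac{1}{5} \cdot \frac{1}{150} = 787 - \frac{1}{750} = \frac{590249}{750}$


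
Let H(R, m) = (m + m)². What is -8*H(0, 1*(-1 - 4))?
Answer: -800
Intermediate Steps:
H(R, m) = 4*m² (H(R, m) = (2*m)² = 4*m²)
-8*H(0, 1*(-1 - 4)) = -32*(1*(-1 - 4))² = -32*(1*(-5))² = -32*(-5)² = -32*25 = -8*100 = -800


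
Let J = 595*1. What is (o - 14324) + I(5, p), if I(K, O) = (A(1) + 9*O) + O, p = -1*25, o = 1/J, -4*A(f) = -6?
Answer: -17341273/1190 ≈ -14573.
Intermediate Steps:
J = 595
A(f) = 3/2 (A(f) = -¼*(-6) = 3/2)
o = 1/595 ≈ 0.0016807
p = -25
I(K, O) = 3/2 + 10*O (I(K, O) = (3/2 + 9*O) + O = 3/2 + 10*O)
(o - 14324) + I(5, p) = (1/595 - 14324) + (3/2 + 10*(-25)) = -8522779/595 + (3/2 - 250) = -8522779/595 - 497/2 = -17341273/1190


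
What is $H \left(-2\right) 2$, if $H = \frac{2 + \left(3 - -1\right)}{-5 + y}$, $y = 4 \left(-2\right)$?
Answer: $\frac{24}{13} \approx 1.8462$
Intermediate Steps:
$y = -8$
$H = - \frac{6}{13}$ ($H = \frac{2 + \left(3 - -1\right)}{-5 - 8} = \frac{2 + \left(3 + 1\right)}{-13} = \left(2 + 4\right) \left(- \frac{1}{13}\right) = 6 \left(- \frac{1}{13}\right) = - \frac{6}{13} \approx -0.46154$)
$H \left(-2\right) 2 = \left(- \frac{6}{13}\right) \left(-2\right) 2 = \frac{12}{13} \cdot 2 = \frac{24}{13}$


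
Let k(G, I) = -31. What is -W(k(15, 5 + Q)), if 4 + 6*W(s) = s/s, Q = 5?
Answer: 1/2 ≈ 0.50000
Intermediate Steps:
W(s) = -1/2 (W(s) = -2/3 + (s/s)/6 = -2/3 + (1/6)*1 = -2/3 + 1/6 = -1/2)
-W(k(15, 5 + Q)) = -1*(-1/2) = 1/2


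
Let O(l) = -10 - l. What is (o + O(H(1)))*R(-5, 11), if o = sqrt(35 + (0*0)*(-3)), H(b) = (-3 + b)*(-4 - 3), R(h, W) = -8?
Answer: 192 - 8*sqrt(35) ≈ 144.67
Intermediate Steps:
H(b) = 21 - 7*b (H(b) = (-3 + b)*(-7) = 21 - 7*b)
o = sqrt(35) (o = sqrt(35 + 0*(-3)) = sqrt(35 + 0) = sqrt(35) ≈ 5.9161)
(o + O(H(1)))*R(-5, 11) = (sqrt(35) + (-10 - (21 - 7*1)))*(-8) = (sqrt(35) + (-10 - (21 - 7)))*(-8) = (sqrt(35) + (-10 - 1*14))*(-8) = (sqrt(35) + (-10 - 14))*(-8) = (sqrt(35) - 24)*(-8) = (-24 + sqrt(35))*(-8) = 192 - 8*sqrt(35)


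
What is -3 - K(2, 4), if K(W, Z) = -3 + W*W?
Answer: -4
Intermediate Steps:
K(W, Z) = -3 + W²
-3 - K(2, 4) = -3 - (-3 + 2²) = -3 - (-3 + 4) = -3 - 1*1 = -3 - 1 = -4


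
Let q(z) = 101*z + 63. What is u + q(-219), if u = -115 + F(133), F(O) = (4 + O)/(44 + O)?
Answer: -3924130/177 ≈ -22170.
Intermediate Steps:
q(z) = 63 + 101*z
F(O) = (4 + O)/(44 + O)
u = -20218/177 (u = -115 + (4 + 133)/(44 + 133) = -115 + 137/177 = -20218/177 ≈ -114.23)
u + q(-219) = -20218/177 + (63 + 101*(-219)) = -20218/177 + (63 - 22119) = -20218/177 - 22056 = -3924130/177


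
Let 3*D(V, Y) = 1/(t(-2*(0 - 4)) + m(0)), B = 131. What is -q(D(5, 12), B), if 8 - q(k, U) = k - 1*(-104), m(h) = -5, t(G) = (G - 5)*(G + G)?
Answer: 12385/129 ≈ 96.008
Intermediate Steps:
t(G) = 2*G*(-5 + G) (t(G) = (-5 + G)*(2*G) = 2*G*(-5 + G))
D(V, Y) = 1/129 (D(V, Y) = 1/(3*(2*(-2*(0 - 4))*(-5 - 2*(0 - 4)) - 5)) = 1/(3*(2*(-2*(-4))*(-5 - 2*(-4)) - 5)) = 1/(3*(2*8*(-5 + 8) - 5)) = 1/(3*(2*8*3 - 5)) = 1/(3*(48 - 5)) = (⅓)/43 = (⅓)*(1/43) = 1/129)
q(k, U) = -96 - k (q(k, U) = 8 - (k - 1*(-104)) = 8 - (k + 104) = 8 - (104 + k) = 8 + (-104 - k) = -96 - k)
-q(D(5, 12), B) = -(-96 - 1*1/129) = -(-96 - 1/129) = -1*(-12385/129) = 12385/129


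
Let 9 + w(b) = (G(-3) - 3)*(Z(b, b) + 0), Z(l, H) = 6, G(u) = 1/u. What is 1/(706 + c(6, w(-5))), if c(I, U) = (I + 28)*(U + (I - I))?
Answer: -1/280 ≈ -0.0035714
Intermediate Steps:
G(u) = 1/u
w(b) = -29 (w(b) = -9 + (1/(-3) - 3)*(6 + 0) = -9 + (-⅓ - 3)*6 = -9 - 10/3*6 = -9 - 20 = -29)
c(I, U) = U*(28 + I) (c(I, U) = (28 + I)*(U + 0) = (28 + I)*U = U*(28 + I))
1/(706 + c(6, w(-5))) = 1/(706 - 29*(28 + 6)) = 1/(706 - 29*34) = 1/(706 - 986) = 1/(-280) = -1/280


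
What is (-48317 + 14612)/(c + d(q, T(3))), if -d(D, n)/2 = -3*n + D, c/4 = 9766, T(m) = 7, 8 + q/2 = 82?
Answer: -6741/7762 ≈ -0.86846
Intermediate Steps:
q = 148 (q = -16 + 2*82 = -16 + 164 = 148)
c = 39064 (c = 4*9766 = 39064)
d(D, n) = -2*D + 6*n (d(D, n) = -2*(-3*n + D) = -2*(D - 3*n) = -2*D + 6*n)
(-48317 + 14612)/(c + d(q, T(3))) = (-48317 + 14612)/(39064 + (-2*148 + 6*7)) = -33705/(39064 + (-296 + 42)) = -33705/(39064 - 254) = -33705/38810 = -33705*1/38810 = -6741/7762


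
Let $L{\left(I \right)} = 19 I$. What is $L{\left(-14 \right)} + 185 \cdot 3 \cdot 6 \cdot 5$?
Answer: $16384$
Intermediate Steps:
$L{\left(-14 \right)} + 185 \cdot 3 \cdot 6 \cdot 5 = 19 \left(-14\right) + 185 \cdot 3 \cdot 6 \cdot 5 = -266 + 185 \cdot 18 \cdot 5 = -266 + 185 \cdot 90 = -266 + 16650 = 16384$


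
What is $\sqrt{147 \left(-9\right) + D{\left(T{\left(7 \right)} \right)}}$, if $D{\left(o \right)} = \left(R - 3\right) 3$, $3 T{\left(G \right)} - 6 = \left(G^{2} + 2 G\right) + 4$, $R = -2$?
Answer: $i \sqrt{1338} \approx 36.579 i$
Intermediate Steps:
$T{\left(G \right)} = \frac{10}{3} + \frac{G^{2}}{3} + \frac{2 G}{3}$ ($T{\left(G \right)} = 2 + \frac{\left(G^{2} + 2 G\right) + 4}{3} = 2 + \frac{4 + G^{2} + 2 G}{3} = 2 + \left(\frac{4}{3} + \frac{G^{2}}{3} + \frac{2 G}{3}\right) = \frac{10}{3} + \frac{G^{2}}{3} + \frac{2 G}{3}$)
$D{\left(o \right)} = -15$ ($D{\left(o \right)} = \left(-2 - 3\right) 3 = \left(-5\right) 3 = -15$)
$\sqrt{147 \left(-9\right) + D{\left(T{\left(7 \right)} \right)}} = \sqrt{147 \left(-9\right) - 15} = \sqrt{-1323 - 15} = \sqrt{-1338} = i \sqrt{1338}$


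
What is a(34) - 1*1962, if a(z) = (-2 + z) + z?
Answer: -1896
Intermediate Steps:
a(z) = -2 + 2*z
a(34) - 1*1962 = (-2 + 2*34) - 1*1962 = (-2 + 68) - 1962 = 66 - 1962 = -1896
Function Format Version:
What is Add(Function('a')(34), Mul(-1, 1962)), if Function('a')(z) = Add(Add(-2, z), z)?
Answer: -1896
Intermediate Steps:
Function('a')(z) = Add(-2, Mul(2, z))
Add(Function('a')(34), Mul(-1, 1962)) = Add(Add(-2, Mul(2, 34)), Mul(-1, 1962)) = Add(Add(-2, 68), -1962) = Add(66, -1962) = -1896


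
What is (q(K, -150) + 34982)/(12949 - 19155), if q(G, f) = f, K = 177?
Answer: -17416/3103 ≈ -5.6126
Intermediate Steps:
(q(K, -150) + 34982)/(12949 - 19155) = (-150 + 34982)/(12949 - 19155) = 34832/(-6206) = 34832*(-1/6206) = -17416/3103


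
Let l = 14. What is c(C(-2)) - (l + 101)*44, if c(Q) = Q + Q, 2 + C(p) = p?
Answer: -5068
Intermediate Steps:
C(p) = -2 + p
c(Q) = 2*Q
c(C(-2)) - (l + 101)*44 = 2*(-2 - 2) - (14 + 101)*44 = 2*(-4) - 115*44 = -8 - 1*5060 = -8 - 5060 = -5068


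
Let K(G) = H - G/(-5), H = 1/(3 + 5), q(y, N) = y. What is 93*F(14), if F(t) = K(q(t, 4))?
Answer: 10881/40 ≈ 272.02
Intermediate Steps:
H = ⅛ (H = 1/8 = ⅛ ≈ 0.12500)
K(G) = ⅛ + G/5 (K(G) = ⅛ - G/(-5) = ⅛ - G*(-1)/5 = ⅛ - (-1)*G/5 = ⅛ + G/5)
F(t) = ⅛ + t/5
93*F(14) = 93*(⅛ + (⅕)*14) = 93*(⅛ + 14/5) = 93*(117/40) = 10881/40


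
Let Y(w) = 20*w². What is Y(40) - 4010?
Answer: 27990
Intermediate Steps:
Y(40) - 4010 = 20*40² - 4010 = 20*1600 - 4010 = 32000 - 4010 = 27990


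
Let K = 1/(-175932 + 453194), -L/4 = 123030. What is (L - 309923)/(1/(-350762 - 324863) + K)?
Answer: -150242816258466250/398363 ≈ -3.7715e+11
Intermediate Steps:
L = -492120 (L = -4*123030 = -492120)
K = 1/277262 ≈ 3.6067e-6
(L - 309923)/(1/(-350762 - 324863) + K) = (-492120 - 309923)/(1/(-350762 - 324863) + 1/277262) = -802043/(1/(-675625) + 1/277262) = -802043/(-1/675625 + 1/277262) = -802043/398363/187325138750 = -802043*187325138750/398363 = -150242816258466250/398363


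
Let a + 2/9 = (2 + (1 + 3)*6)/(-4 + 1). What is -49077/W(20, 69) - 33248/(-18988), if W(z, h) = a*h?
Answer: 714199637/8734480 ≈ 81.768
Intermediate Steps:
a = -80/9 (a = -2/9 + (2 + (1 + 3)*6)/(-4 + 1) = -2/9 + (2 + 4*6)/(-3) = -2/9 + (2 + 24)*(-1/3) = -2/9 + 26*(-1/3) = -2/9 - 26/3 = -80/9 ≈ -8.8889)
W(z, h) = -80*h/9
-49077/W(20, 69) - 33248/(-18988) = -49077/((-80/9*69)) - 33248/(-18988) = -49077/(-1840/3) - 33248*(-1/18988) = -49077*(-3/1840) + 8312/4747 = 147231/1840 + 8312/4747 = 714199637/8734480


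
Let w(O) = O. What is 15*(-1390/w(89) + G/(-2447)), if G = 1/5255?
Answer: -53621967717/228889933 ≈ -234.27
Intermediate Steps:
G = 1/5255 ≈ 0.00019030
15*(-1390/w(89) + G/(-2447)) = 15*(-1390/89 + (1/5255)/(-2447)) = 15*(-1390*1/89 + (1/5255)*(-1/2447)) = 15*(-1390/89 - 1/12858985) = 15*(-17873989239/1144449665) = -53621967717/228889933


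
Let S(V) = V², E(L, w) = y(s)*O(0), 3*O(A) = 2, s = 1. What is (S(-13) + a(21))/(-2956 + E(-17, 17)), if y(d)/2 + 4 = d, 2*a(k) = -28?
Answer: -31/592 ≈ -0.052365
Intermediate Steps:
O(A) = ⅔ (O(A) = (⅓)*2 = ⅔)
a(k) = -14 (a(k) = (½)*(-28) = -14)
y(d) = -8 + 2*d
E(L, w) = -4 (E(L, w) = (-8 + 2*1)*(⅔) = (-8 + 2)*(⅔) = -6*⅔ = -4)
(S(-13) + a(21))/(-2956 + E(-17, 17)) = ((-13)² - 14)/(-2956 - 4) = (169 - 14)/(-2960) = 155*(-1/2960) = -31/592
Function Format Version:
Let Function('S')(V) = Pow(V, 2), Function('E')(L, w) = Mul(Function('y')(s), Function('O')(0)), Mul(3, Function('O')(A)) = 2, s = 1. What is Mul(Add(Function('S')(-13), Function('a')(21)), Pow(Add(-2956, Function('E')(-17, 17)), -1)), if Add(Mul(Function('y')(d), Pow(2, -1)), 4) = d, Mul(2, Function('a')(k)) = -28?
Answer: Rational(-31, 592) ≈ -0.052365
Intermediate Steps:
Function('O')(A) = Rational(2, 3) (Function('O')(A) = Mul(Rational(1, 3), 2) = Rational(2, 3))
Function('a')(k) = -14 (Function('a')(k) = Mul(Rational(1, 2), -28) = -14)
Function('y')(d) = Add(-8, Mul(2, d))
Function('E')(L, w) = -4 (Function('E')(L, w) = Mul(Add(-8, Mul(2, 1)), Rational(2, 3)) = Mul(Add(-8, 2), Rational(2, 3)) = Mul(-6, Rational(2, 3)) = -4)
Mul(Add(Function('S')(-13), Function('a')(21)), Pow(Add(-2956, Function('E')(-17, 17)), -1)) = Mul(Add(Pow(-13, 2), -14), Pow(Add(-2956, -4), -1)) = Mul(Add(169, -14), Pow(-2960, -1)) = Mul(155, Rational(-1, 2960)) = Rational(-31, 592)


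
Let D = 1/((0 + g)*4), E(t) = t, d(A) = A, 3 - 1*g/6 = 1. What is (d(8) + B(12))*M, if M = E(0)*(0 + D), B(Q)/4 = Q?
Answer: 0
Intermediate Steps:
g = 12 (g = 18 - 6*1 = 18 - 6 = 12)
B(Q) = 4*Q
D = 1/48 (D = 1/((0 + 12)*4) = (¼)/12 = (1/12)*(¼) = 1/48 ≈ 0.020833)
M = 0 (M = 0*(0 + 1/48) = 0*(1/48) = 0)
(d(8) + B(12))*M = (8 + 4*12)*0 = (8 + 48)*0 = 56*0 = 0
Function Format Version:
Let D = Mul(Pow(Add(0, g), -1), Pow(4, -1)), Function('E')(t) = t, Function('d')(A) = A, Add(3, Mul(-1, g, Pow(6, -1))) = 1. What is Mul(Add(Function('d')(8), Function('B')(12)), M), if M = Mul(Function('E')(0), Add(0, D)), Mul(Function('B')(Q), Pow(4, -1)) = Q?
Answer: 0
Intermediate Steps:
g = 12 (g = Add(18, Mul(-6, 1)) = Add(18, -6) = 12)
Function('B')(Q) = Mul(4, Q)
D = Rational(1, 48) (D = Mul(Pow(Add(0, 12), -1), Pow(4, -1)) = Mul(Pow(12, -1), Rational(1, 4)) = Mul(Rational(1, 12), Rational(1, 4)) = Rational(1, 48) ≈ 0.020833)
M = 0 (M = Mul(0, Add(0, Rational(1, 48))) = Mul(0, Rational(1, 48)) = 0)
Mul(Add(Function('d')(8), Function('B')(12)), M) = Mul(Add(8, Mul(4, 12)), 0) = Mul(Add(8, 48), 0) = Mul(56, 0) = 0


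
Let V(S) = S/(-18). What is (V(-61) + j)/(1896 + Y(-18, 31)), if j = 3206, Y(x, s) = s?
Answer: 1409/846 ≈ 1.6655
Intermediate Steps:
V(S) = -S/18 (V(S) = S*(-1/18) = -S/18)
(V(-61) + j)/(1896 + Y(-18, 31)) = (-1/18*(-61) + 3206)/(1896 + 31) = (61/18 + 3206)/1927 = (57769/18)*(1/1927) = 1409/846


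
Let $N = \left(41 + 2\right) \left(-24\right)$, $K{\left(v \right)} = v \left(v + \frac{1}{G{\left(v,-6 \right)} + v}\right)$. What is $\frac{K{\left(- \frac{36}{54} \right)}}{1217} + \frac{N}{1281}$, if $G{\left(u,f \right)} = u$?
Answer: $- \frac{7528405}{9353862} \approx -0.80484$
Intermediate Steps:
$K{\left(v \right)} = v \left(v + \frac{1}{2 v}\right)$ ($K{\left(v \right)} = v \left(v + \frac{1}{v + v}\right) = v \left(v + \frac{1}{2 v}\right)$)
$N = -1032$ ($N = 43 \left(-24\right) = -1032$)
$\frac{K{\left(- \frac{36}{54} \right)}}{1217} + \frac{N}{1281} = \frac{\frac{1}{2} + \left(- \frac{36}{54}\right)^{2}}{1217} - \frac{1032}{1281} = \left(\frac{1}{2} + \left(\left(-36\right) \frac{1}{54}\right)^{2}\right) \frac{1}{1217} - \frac{344}{427} = \left(\frac{1}{2} + \left(- \frac{2}{3}\right)^{2}\right) \frac{1}{1217} - \frac{344}{427} = \left(\frac{1}{2} + \frac{4}{9}\right) \frac{1}{1217} - \frac{344}{427} = \frac{17}{18} \cdot \frac{1}{1217} - \frac{344}{427} = \frac{17}{21906} - \frac{344}{427} = - \frac{7528405}{9353862}$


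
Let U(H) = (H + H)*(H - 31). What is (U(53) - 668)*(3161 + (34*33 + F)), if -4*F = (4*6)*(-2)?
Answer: 7146880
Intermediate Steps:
F = 12 (F = -4*6*(-2)/4 = -6*(-2) = -¼*(-48) = 12)
U(H) = 2*H*(-31 + H) (U(H) = (2*H)*(-31 + H) = 2*H*(-31 + H))
(U(53) - 668)*(3161 + (34*33 + F)) = (2*53*(-31 + 53) - 668)*(3161 + (34*33 + 12)) = (2*53*22 - 668)*(3161 + (1122 + 12)) = (2332 - 668)*(3161 + 1134) = 1664*4295 = 7146880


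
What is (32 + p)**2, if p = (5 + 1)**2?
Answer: 4624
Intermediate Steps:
p = 36 (p = 6**2 = 36)
(32 + p)**2 = (32 + 36)**2 = 68**2 = 4624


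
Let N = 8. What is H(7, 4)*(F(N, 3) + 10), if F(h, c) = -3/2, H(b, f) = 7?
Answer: 119/2 ≈ 59.500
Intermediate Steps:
F(h, c) = -3/2 (F(h, c) = -3*1/2 = -3/2)
H(7, 4)*(F(N, 3) + 10) = 7*(-3/2 + 10) = 7*(17/2) = 119/2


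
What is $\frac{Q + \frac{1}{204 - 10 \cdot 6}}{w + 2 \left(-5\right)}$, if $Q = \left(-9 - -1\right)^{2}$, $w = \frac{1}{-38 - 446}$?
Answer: $- \frac{1115257}{174276} \approx -6.3994$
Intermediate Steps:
$w = - \frac{1}{484}$ ($w = \frac{1}{-484} = - \frac{1}{484} \approx -0.0020661$)
$Q = 64$ ($Q = \left(-9 + \left(-1 + 2\right)\right)^{2} = \left(-9 + 1\right)^{2} = \left(-8\right)^{2} = 64$)
$\frac{Q + \frac{1}{204 - 10 \cdot 6}}{w + 2 \left(-5\right)} = \frac{64 + \frac{1}{204 - 10 \cdot 6}}{- \frac{1}{484} + 2 \left(-5\right)} = \frac{64 + \frac{1}{204 - 60}}{- \frac{1}{484} - 10} = \frac{64 + \frac{1}{204 - 60}}{- \frac{4841}{484}} = \left(64 + \frac{1}{144}\right) \left(- \frac{484}{4841}\right) = \frac{9217}{144} \left(- \frac{484}{4841}\right) = - \frac{1115257}{174276}$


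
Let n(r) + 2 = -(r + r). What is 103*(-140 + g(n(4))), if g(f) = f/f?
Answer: -14317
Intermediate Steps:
n(r) = -2 - 2*r (n(r) = -2 - (r + r) = -2 - 2*r)
g(f) = 1
103*(-140 + g(n(4))) = 103*(-140 + 1) = 103*(-139) = -14317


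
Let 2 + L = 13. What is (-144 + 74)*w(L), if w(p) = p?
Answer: -770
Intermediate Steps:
L = 11 (L = -2 + 13 = 11)
(-144 + 74)*w(L) = (-144 + 74)*11 = -70*11 = -770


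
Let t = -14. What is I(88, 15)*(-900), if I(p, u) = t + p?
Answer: -66600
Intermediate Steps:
I(p, u) = -14 + p
I(88, 15)*(-900) = (-14 + 88)*(-900) = 74*(-900) = -66600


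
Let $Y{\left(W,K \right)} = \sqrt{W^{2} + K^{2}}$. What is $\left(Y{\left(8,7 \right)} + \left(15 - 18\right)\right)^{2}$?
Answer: $\left(3 - \sqrt{113}\right)^{2} \approx 58.219$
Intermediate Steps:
$Y{\left(W,K \right)} = \sqrt{K^{2} + W^{2}}$
$\left(Y{\left(8,7 \right)} + \left(15 - 18\right)\right)^{2} = \left(\sqrt{7^{2} + 8^{2}} + \left(15 - 18\right)\right)^{2} = \left(\sqrt{49 + 64} + \left(15 - 18\right)\right)^{2} = \left(\sqrt{113} - 3\right)^{2} = \left(-3 + \sqrt{113}\right)^{2}$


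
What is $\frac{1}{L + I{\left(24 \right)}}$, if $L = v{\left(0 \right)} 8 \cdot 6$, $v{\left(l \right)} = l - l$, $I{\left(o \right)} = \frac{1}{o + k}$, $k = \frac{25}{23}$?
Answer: $\frac{577}{23} \approx 25.087$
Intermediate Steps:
$k = \frac{25}{23}$ ($k = 25 \cdot \frac{1}{23} = \frac{25}{23} \approx 1.087$)
$I{\left(o \right)} = \frac{1}{\frac{25}{23} + o}$ ($I{\left(o \right)} = \frac{1}{o + \frac{25}{23}} = \frac{1}{\frac{25}{23} + o}$)
$v{\left(l \right)} = 0$
$L = 0$ ($L = 0 \cdot 8 \cdot 6 = 0 \cdot 6 = 0$)
$\frac{1}{L + I{\left(24 \right)}} = \frac{1}{0 + \frac{23}{25 + 23 \cdot 24}} = \frac{1}{0 + \frac{23}{25 + 552}} = \frac{1}{0 + \frac{23}{577}} = \frac{1}{\frac{23}{577}} = \frac{577}{23}$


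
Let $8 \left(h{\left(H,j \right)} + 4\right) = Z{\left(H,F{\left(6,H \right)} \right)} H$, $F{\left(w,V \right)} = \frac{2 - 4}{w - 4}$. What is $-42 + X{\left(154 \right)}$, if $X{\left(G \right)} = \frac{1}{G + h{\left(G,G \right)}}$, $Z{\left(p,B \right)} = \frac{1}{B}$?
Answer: $- \frac{21962}{523} \approx -41.992$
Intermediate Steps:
$F{\left(w,V \right)} = - \frac{2}{-4 + w}$
$h{\left(H,j \right)} = -4 - \frac{H}{8}$ ($h{\left(H,j \right)} = -4 + \frac{\frac{1}{\left(-2\right) \frac{1}{-4 + 6}} H}{8} = -4 + \frac{\frac{1}{\left(-2\right) \frac{1}{2}} H}{8} = -4 + \frac{\frac{1}{-1} H}{8} = -4 + \frac{\left(-1\right) H}{8} = -4 - \frac{H}{8}$)
$X{\left(G \right)} = \frac{1}{-4 + \frac{7 G}{8}}$ ($X{\left(G \right)} = \frac{1}{G - \left(4 + \frac{G}{8}\right)} = \frac{1}{-4 + \frac{7 G}{8}}$)
$-42 + X{\left(154 \right)} = -42 + \frac{8}{-32 + 7 \cdot 154} = -42 + \frac{8}{-32 + 1078} = -42 + \frac{8}{1046} = -42 + 8 \cdot \frac{1}{1046} = -42 + \frac{4}{523} = - \frac{21962}{523}$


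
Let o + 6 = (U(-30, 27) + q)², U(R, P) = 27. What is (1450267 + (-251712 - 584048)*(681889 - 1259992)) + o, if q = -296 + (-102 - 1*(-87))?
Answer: 483156894197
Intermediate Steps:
q = -311 (q = -296 + (-102 + 87) = -296 - 15 = -311)
o = 80650 (o = -6 + (27 - 311)² = -6 + (-284)² = -6 + 80656 = 80650)
(1450267 + (-251712 - 584048)*(681889 - 1259992)) + o = (1450267 + (-251712 - 584048)*(681889 - 1259992)) + 80650 = (1450267 - 835760*(-578103)) + 80650 = (1450267 + 483155363280) + 80650 = 483156813547 + 80650 = 483156894197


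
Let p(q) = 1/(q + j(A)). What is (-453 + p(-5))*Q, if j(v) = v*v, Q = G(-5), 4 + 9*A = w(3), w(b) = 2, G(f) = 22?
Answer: -3998148/401 ≈ -9970.4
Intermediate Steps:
A = -2/9 (A = -4/9 + (1/9)*2 = -4/9 + 2/9 = -2/9 ≈ -0.22222)
Q = 22
j(v) = v**2
p(q) = 1/(4/81 + q) (p(q) = 1/(q + (-2/9)**2) = 1/(q + 4/81) = 1/(4/81 + q))
(-453 + p(-5))*Q = (-453 + 81/(4 + 81*(-5)))*22 = (-453 + 81/(4 - 405))*22 = (-453 + 81/(-401))*22 = (-453 + 81*(-1/401))*22 = (-453 - 81/401)*22 = -181734/401*22 = -3998148/401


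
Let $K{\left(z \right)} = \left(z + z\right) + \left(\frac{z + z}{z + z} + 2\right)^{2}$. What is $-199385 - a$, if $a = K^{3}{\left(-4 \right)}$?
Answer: $-199386$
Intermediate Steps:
$K{\left(z \right)} = 9 + 2 z$ ($K{\left(z \right)} = 2 z + \left(\frac{2 z}{2 z} + 2\right)^{2} = 2 z + \left(2 z \frac{1}{2 z} + 2\right)^{2} = 2 z + \left(1 + 2\right)^{2} = 2 z + 3^{2} = 2 z + 9 = 9 + 2 z$)
$a = 1$ ($a = \left(9 + 2 \left(-4\right)\right)^{3} = \left(9 - 8\right)^{3} = 1^{3} = 1$)
$-199385 - a = -199385 - 1 = -199386$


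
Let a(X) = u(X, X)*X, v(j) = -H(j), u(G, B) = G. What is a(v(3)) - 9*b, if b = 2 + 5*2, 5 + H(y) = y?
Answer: -104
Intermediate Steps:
H(y) = -5 + y
b = 12 (b = 2 + 10 = 12)
v(j) = 5 - j (v(j) = -(-5 + j) = 5 - j)
a(X) = X**2 (a(X) = X*X = X**2)
a(v(3)) - 9*b = (5 - 1*3)**2 - 9*12 = (5 - 3)**2 - 108 = 2**2 - 108 = 4 - 108 = -104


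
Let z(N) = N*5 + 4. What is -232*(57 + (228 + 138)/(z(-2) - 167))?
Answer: -2202840/173 ≈ -12733.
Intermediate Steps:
z(N) = 4 + 5*N (z(N) = 5*N + 4 = 4 + 5*N)
-232*(57 + (228 + 138)/(z(-2) - 167)) = -232*(57 + (228 + 138)/((4 + 5*(-2)) - 167)) = -232*(57 + 366/((4 - 10) - 167)) = -232*(57 + 366/(-6 - 167)) = -232*(57 + 366/(-173)) = -232*(57 + 366*(-1/173)) = -232*(57 - 366/173) = -232*9495/173 = -2202840/173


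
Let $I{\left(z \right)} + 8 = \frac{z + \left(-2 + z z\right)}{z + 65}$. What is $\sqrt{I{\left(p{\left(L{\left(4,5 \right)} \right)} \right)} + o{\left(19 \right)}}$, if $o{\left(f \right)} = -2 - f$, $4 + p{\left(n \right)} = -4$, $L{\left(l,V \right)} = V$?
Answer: $\frac{i \sqrt{10127}}{19} \approx 5.2965 i$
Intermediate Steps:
$p{\left(n \right)} = -8$ ($p{\left(n \right)} = -4 - 4 = -8$)
$I{\left(z \right)} = -8 + \frac{-2 + z + z^{2}}{65 + z}$ ($I{\left(z \right)} = -8 + \frac{z + \left(-2 + z z\right)}{z + 65} = -8 + \frac{z + \left(-2 + z^{2}\right)}{65 + z} = -8 + \frac{-2 + z + z^{2}}{65 + z}$)
$\sqrt{I{\left(p{\left(L{\left(4,5 \right)} \right)} \right)} + o{\left(19 \right)}} = \sqrt{\frac{-522 + \left(-8\right)^{2} - -56}{65 - 8} - 21} = \sqrt{\frac{-522 + 64 + 56}{57} - 21} = \sqrt{\frac{1}{57} \left(-402\right) - 21} = \sqrt{- \frac{134}{19} - 21} = \sqrt{- \frac{533}{19}} = \frac{i \sqrt{10127}}{19}$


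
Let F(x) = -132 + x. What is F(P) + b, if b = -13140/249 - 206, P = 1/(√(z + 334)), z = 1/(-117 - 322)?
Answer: -32434/83 + √2574735/29325 ≈ -390.72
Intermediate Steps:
z = -1/439 (z = 1/(-439) = -1/439 ≈ -0.0022779)
P = √2574735/29325 (P = 1/(√(-1/439 + 334)) = 1/(√(146625/439)) = 1/(5*√2574735/439) = √2574735/29325 ≈ 0.054718)
b = -21478/83 (b = -13140/249 - 206 = -90*146/249 - 206 = -4380/83 - 206 = -21478/83 ≈ -258.77)
F(P) + b = (-132 + √2574735/29325) - 21478/83 = -32434/83 + √2574735/29325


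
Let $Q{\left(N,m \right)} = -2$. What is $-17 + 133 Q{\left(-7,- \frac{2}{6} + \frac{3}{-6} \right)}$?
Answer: $-283$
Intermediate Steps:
$-17 + 133 Q{\left(-7,- \frac{2}{6} + \frac{3}{-6} \right)} = -17 + 133 \left(-2\right) = -17 - 266 = -283$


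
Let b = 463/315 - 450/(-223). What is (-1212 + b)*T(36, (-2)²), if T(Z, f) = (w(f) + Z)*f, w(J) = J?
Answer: -2716542112/14049 ≈ -1.9336e+5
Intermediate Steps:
b = 244999/70245 (b = 463*(1/315) - 450*(-1/223) = 463/315 + 450/223 = 244999/70245 ≈ 3.4878)
T(Z, f) = f*(Z + f) (T(Z, f) = (f + Z)*f = (Z + f)*f = f*(Z + f))
(-1212 + b)*T(36, (-2)²) = (-1212 + 244999/70245)*((-2)²*(36 + (-2)²)) = -339567764*(36 + 4)/70245 = -339567764*40/70245 = -84891941/70245*160 = -2716542112/14049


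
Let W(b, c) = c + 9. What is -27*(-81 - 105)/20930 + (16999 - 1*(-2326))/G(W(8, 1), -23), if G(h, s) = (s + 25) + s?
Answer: -28883342/31395 ≈ -920.00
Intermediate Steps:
W(b, c) = 9 + c
G(h, s) = 25 + 2*s (G(h, s) = (25 + s) + s = 25 + 2*s)
-27*(-81 - 105)/20930 + (16999 - 1*(-2326))/G(W(8, 1), -23) = -27*(-81 - 105)/20930 + (16999 - 1*(-2326))/(25 + 2*(-23)) = -27*(-186)*(1/20930) + (16999 + 2326)/(25 - 46) = 5022*(1/20930) + 19325/(-21) = 2511/10465 + 19325*(-1/21) = 2511/10465 - 19325/21 = -28883342/31395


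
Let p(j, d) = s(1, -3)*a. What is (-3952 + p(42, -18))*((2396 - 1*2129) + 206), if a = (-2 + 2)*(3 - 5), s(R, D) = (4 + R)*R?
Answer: -1869296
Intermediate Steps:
s(R, D) = R*(4 + R)
a = 0 (a = 0*(-2) = 0)
p(j, d) = 0 (p(j, d) = (1*(4 + 1))*0 = (1*5)*0 = 5*0 = 0)
(-3952 + p(42, -18))*((2396 - 1*2129) + 206) = (-3952 + 0)*((2396 - 1*2129) + 206) = -3952*((2396 - 2129) + 206) = -3952*(267 + 206) = -3952*473 = -1869296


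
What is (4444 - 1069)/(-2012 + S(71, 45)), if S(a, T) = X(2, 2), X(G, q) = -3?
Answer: -675/403 ≈ -1.6749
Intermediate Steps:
S(a, T) = -3
(4444 - 1069)/(-2012 + S(71, 45)) = (4444 - 1069)/(-2012 - 3) = 3375/(-2015) = 3375*(-1/2015) = -675/403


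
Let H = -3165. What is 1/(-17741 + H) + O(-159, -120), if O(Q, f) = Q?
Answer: -3324055/20906 ≈ -159.00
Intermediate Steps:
1/(-17741 + H) + O(-159, -120) = 1/(-17741 - 3165) - 159 = 1/(-20906) - 159 = -1/20906 - 159 = -3324055/20906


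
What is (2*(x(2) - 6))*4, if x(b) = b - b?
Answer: -48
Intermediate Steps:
x(b) = 0
(2*(x(2) - 6))*4 = (2*(0 - 6))*4 = (2*(-6))*4 = -12*4 = -48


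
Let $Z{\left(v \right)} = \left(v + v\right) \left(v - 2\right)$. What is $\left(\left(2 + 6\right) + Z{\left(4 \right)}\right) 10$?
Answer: $240$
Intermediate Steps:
$Z{\left(v \right)} = 2 v \left(-2 + v\right)$
$\left(\left(2 + 6\right) + Z{\left(4 \right)}\right) 10 = \left(\left(2 + 6\right) + 2 \cdot 4 \left(-2 + 4\right)\right) 10 = \left(8 + 2 \cdot 4 \cdot 2\right) 10 = \left(8 + 16\right) 10 = 24 \cdot 10 = 240$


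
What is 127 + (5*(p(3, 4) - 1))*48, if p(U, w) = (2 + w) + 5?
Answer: 2527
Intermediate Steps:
p(U, w) = 7 + w
127 + (5*(p(3, 4) - 1))*48 = 127 + (5*((7 + 4) - 1))*48 = 127 + (5*(11 - 1))*48 = 127 + (5*10)*48 = 127 + 50*48 = 127 + 2400 = 2527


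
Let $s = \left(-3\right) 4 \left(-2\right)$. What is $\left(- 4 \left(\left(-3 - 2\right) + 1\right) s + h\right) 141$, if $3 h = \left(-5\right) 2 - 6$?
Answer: $53392$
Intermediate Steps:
$h = - \frac{16}{3}$ ($h = \frac{\left(-5\right) 2 - 6}{3} = \frac{-10 - 6}{3} = \frac{1}{3} \left(-16\right) = - \frac{16}{3} \approx -5.3333$)
$s = 24$ ($s = \left(-12\right) \left(-2\right) = 24$)
$\left(- 4 \left(\left(-3 - 2\right) + 1\right) s + h\right) 141 = \left(- 4 \left(\left(-3 - 2\right) + 1\right) 24 - \frac{16}{3}\right) 141 = \left(- 4 \left(-5 + 1\right) 24 - \frac{16}{3}\right) 141 = \left(\left(-4\right) \left(-4\right) 24 - \frac{16}{3}\right) 141 = \left(16 \cdot 24 - \frac{16}{3}\right) 141 = \left(384 - \frac{16}{3}\right) 141 = \frac{1136}{3} \cdot 141 = 53392$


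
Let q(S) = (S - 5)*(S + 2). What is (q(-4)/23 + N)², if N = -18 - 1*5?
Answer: 261121/529 ≈ 493.61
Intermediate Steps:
N = -23 (N = -18 - 5 = -23)
q(S) = (-5 + S)*(2 + S)
(q(-4)/23 + N)² = ((-10 + (-4)² - 3*(-4))/23 - 23)² = ((-10 + 16 + 12)*(1/23) - 23)² = (18*(1/23) - 23)² = (18/23 - 23)² = (-511/23)² = 261121/529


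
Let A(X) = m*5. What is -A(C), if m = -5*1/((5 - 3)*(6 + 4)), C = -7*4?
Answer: 5/4 ≈ 1.2500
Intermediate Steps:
C = -28
m = -¼ (m = -5/(10*2) = -5/20 = -5*1/20 = -¼ ≈ -0.25000)
A(X) = -5/4 (A(X) = -¼*5 = -5/4)
-A(C) = -1*(-5/4) = 5/4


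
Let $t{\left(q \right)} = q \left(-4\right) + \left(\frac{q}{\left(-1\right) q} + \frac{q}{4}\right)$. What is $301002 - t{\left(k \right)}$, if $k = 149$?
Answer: $\frac{1206247}{4} \approx 3.0156 \cdot 10^{5}$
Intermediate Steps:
$t{\left(q \right)} = -1 - \frac{15 q}{4}$ ($t{\left(q \right)} = - 4 q + \left(q \left(- \frac{1}{q}\right) + q \frac{1}{4}\right) = - 4 q + \left(-1 + \frac{q}{4}\right) = -1 - \frac{15 q}{4}$)
$301002 - t{\left(k \right)} = 301002 - \left(-1 - \frac{2235}{4}\right) = 301002 - - \frac{2239}{4} = 301002 + \frac{2239}{4} = \frac{1206247}{4}$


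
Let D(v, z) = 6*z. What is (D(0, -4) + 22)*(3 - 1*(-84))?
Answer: -174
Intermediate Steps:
(D(0, -4) + 22)*(3 - 1*(-84)) = (6*(-4) + 22)*(3 - 1*(-84)) = (-24 + 22)*(3 + 84) = -2*87 = -174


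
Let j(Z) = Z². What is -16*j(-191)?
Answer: -583696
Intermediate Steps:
-16*j(-191) = -16*(-191)² = -16*36481 = -583696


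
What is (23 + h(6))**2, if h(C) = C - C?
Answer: 529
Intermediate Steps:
h(C) = 0
(23 + h(6))**2 = (23 + 0)**2 = 23**2 = 529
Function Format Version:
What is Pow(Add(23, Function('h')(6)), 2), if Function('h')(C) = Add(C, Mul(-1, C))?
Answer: 529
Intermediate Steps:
Function('h')(C) = 0
Pow(Add(23, Function('h')(6)), 2) = Pow(Add(23, 0), 2) = Pow(23, 2) = 529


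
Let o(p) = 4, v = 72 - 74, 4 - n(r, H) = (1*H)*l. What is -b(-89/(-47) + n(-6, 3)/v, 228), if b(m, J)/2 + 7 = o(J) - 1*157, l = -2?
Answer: 320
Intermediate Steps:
n(r, H) = 4 + 2*H (n(r, H) = 4 - 1*H*(-2) = 4 - H*(-2) = 4 - (-2)*H = 4 + 2*H)
v = -2
b(m, J) = -320 (b(m, J) = -14 + 2*(4 - 1*157) = -14 + 2*(4 - 157) = -14 + 2*(-153) = -14 - 306 = -320)
-b(-89/(-47) + n(-6, 3)/v, 228) = -1*(-320) = 320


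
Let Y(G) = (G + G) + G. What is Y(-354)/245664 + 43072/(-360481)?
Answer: -609115035/4919844688 ≈ -0.12381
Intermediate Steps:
Y(G) = 3*G (Y(G) = 2*G + G = 3*G)
Y(-354)/245664 + 43072/(-360481) = (3*(-354))/245664 + 43072/(-360481) = -1062*1/245664 + 43072*(-1/360481) = -59/13648 - 43072/360481 = -609115035/4919844688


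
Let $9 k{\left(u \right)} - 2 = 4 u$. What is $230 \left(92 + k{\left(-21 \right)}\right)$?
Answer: $\frac{171580}{9} \approx 19064.0$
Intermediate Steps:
$k{\left(u \right)} = \frac{2}{9} + \frac{4 u}{9}$
$230 \left(92 + k{\left(-21 \right)}\right) = 230 \left(92 + \left(\frac{2}{9} + \frac{4}{9} \left(-21\right)\right)\right) = 230 \left(92 + \left(\frac{2}{9} - \frac{28}{3}\right)\right) = 230 \left(92 - \frac{82}{9}\right) = 230 \cdot \frac{746}{9} = \frac{171580}{9}$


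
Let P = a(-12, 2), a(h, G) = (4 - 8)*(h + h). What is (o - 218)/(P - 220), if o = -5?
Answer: 223/124 ≈ 1.7984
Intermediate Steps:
a(h, G) = -8*h
P = 96 (P = -8*(-12) = 96)
(o - 218)/(P - 220) = (-5 - 218)/(96 - 220) = -223/(-124) = -223*(-1/124) = 223/124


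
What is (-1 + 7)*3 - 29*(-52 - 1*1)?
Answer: 1555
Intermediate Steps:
(-1 + 7)*3 - 29*(-52 - 1*1) = 6*3 - 29*(-52 - 1) = 18 - 29*(-53) = 18 + 1537 = 1555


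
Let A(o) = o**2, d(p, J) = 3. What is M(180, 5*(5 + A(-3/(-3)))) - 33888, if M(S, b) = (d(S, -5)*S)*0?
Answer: -33888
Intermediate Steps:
M(S, b) = 0 (M(S, b) = (3*S)*0 = 0)
M(180, 5*(5 + A(-3/(-3)))) - 33888 = 0 - 33888 = -33888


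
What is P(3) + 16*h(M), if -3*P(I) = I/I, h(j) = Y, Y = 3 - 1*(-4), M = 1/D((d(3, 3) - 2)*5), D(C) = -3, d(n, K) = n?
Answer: 335/3 ≈ 111.67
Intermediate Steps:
M = -1/3 (M = 1/(-3) = -1/3 ≈ -0.33333)
Y = 7 (Y = 3 + 4 = 7)
h(j) = 7
P(I) = -1/3 (P(I) = -I/(3*I) = -1/3*1 = -1/3)
P(3) + 16*h(M) = -1/3 + 16*7 = -1/3 + 112 = 335/3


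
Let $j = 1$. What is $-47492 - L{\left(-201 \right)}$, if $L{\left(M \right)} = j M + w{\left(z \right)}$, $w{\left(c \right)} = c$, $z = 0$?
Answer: $-47291$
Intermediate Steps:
$L{\left(M \right)} = M$ ($L{\left(M \right)} = 1 M + 0 = M + 0 = M$)
$-47492 - L{\left(-201 \right)} = -47492 - -201 = -47492 + 201 = -47291$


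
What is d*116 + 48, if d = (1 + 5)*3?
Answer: 2136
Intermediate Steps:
d = 18 (d = 6*3 = 18)
d*116 + 48 = 18*116 + 48 = 2088 + 48 = 2136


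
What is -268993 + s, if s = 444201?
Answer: 175208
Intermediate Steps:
-268993 + s = -268993 + 444201 = 175208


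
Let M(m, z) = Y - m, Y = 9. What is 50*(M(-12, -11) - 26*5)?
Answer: -5450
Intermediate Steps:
M(m, z) = 9 - m
50*(M(-12, -11) - 26*5) = 50*((9 - 1*(-12)) - 26*5) = 50*((9 + 12) - 130) = 50*(21 - 130) = 50*(-109) = -5450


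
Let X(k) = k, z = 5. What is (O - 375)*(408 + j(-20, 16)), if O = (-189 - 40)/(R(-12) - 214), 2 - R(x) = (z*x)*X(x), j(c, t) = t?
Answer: -37022726/233 ≈ -1.5890e+5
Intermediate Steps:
R(x) = 2 - 5*x² (R(x) = 2 - 5*x*x = 2 - 5*x²)
O = 229/932 (O = (-189 - 40)/((2 - 5*(-12)²) - 214) = -229/((2 - 5*144) - 214) = -229/((2 - 720) - 214) = -229/(-718 - 214) = -229/(-932) = -229*(-1/932) = 229/932 ≈ 0.24571)
(O - 375)*(408 + j(-20, 16)) = (229/932 - 375)*(408 + 16) = -349271/932*424 = -37022726/233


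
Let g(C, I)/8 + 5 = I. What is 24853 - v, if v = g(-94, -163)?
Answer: 26197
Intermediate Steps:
g(C, I) = -40 + 8*I
v = -1344 (v = -40 + 8*(-163) = -40 - 1304 = -1344)
24853 - v = 24853 - 1*(-1344) = 24853 + 1344 = 26197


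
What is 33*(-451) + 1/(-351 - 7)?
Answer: -5328115/358 ≈ -14883.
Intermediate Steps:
33*(-451) + 1/(-351 - 7) = -14883 + 1/(-358) = -14883 - 1/358 = -5328115/358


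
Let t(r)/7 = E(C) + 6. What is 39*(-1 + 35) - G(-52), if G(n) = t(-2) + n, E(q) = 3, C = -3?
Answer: 1315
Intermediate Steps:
t(r) = 63 (t(r) = 7*(3 + 6) = 7*9 = 63)
G(n) = 63 + n
39*(-1 + 35) - G(-52) = 39*(-1 + 35) - (63 - 52) = 39*34 - 1*11 = 1326 - 11 = 1315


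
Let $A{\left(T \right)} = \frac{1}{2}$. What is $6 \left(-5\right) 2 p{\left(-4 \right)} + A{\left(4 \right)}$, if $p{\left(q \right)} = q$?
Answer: $\frac{481}{2} \approx 240.5$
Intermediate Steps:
$A{\left(T \right)} = \frac{1}{2}$
$6 \left(-5\right) 2 p{\left(-4 \right)} + A{\left(4 \right)} = 6 \left(-5\right) 2 \left(-4\right) + \frac{1}{2} = \left(-30\right) 2 \left(-4\right) + \frac{1}{2} = \left(-60\right) \left(-4\right) + \frac{1}{2} = 240 + \frac{1}{2} = \frac{481}{2}$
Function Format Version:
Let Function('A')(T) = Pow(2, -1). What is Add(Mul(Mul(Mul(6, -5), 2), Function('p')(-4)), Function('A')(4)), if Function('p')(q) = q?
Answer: Rational(481, 2) ≈ 240.50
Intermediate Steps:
Function('A')(T) = Rational(1, 2)
Add(Mul(Mul(Mul(6, -5), 2), Function('p')(-4)), Function('A')(4)) = Add(Mul(Mul(Mul(6, -5), 2), -4), Rational(1, 2)) = Add(Mul(Mul(-30, 2), -4), Rational(1, 2)) = Add(Mul(-60, -4), Rational(1, 2)) = Add(240, Rational(1, 2)) = Rational(481, 2)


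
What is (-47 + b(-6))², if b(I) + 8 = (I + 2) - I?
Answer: 2809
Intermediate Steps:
b(I) = -6 (b(I) = -8 + ((I + 2) - I) = -8 + ((2 + I) - I) = -8 + 2 = -6)
(-47 + b(-6))² = (-47 - 6)² = (-53)² = 2809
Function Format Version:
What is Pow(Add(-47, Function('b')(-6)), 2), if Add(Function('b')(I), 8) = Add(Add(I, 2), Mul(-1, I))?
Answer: 2809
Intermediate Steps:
Function('b')(I) = -6 (Function('b')(I) = Add(-8, Add(Add(I, 2), Mul(-1, I))) = Add(-8, Add(Add(2, I), Mul(-1, I))) = Add(-8, 2) = -6)
Pow(Add(-47, Function('b')(-6)), 2) = Pow(Add(-47, -6), 2) = Pow(-53, 2) = 2809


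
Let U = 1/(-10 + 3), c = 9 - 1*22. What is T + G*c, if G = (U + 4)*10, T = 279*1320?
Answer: 2574450/7 ≈ 3.6778e+5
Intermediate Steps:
c = -13 (c = 9 - 22 = -13)
T = 368280
U = -⅐ (U = 1/(-7) = -⅐ ≈ -0.14286)
G = 270/7 (G = (-⅐ + 4)*10 = (27/7)*10 = 270/7 ≈ 38.571)
T + G*c = 368280 + (270/7)*(-13) = 368280 - 3510/7 = 2574450/7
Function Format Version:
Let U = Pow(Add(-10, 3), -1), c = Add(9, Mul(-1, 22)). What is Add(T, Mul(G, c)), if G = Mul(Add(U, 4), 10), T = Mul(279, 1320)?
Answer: Rational(2574450, 7) ≈ 3.6778e+5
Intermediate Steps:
c = -13 (c = Add(9, -22) = -13)
T = 368280
U = Rational(-1, 7) (U = Pow(-7, -1) = Rational(-1, 7) ≈ -0.14286)
G = Rational(270, 7) (G = Mul(Add(Rational(-1, 7), 4), 10) = Mul(Rational(27, 7), 10) = Rational(270, 7) ≈ 38.571)
Add(T, Mul(G, c)) = Add(368280, Mul(Rational(270, 7), -13)) = Add(368280, Rational(-3510, 7)) = Rational(2574450, 7)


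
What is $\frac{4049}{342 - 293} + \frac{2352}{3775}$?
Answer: $\frac{15400223}{184975} \approx 83.256$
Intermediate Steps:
$\frac{4049}{342 - 293} + \frac{2352}{3775} = \frac{4049}{49} + 2352 \cdot \frac{1}{3775} = 4049 \cdot \frac{1}{49} + \frac{2352}{3775} = \frac{4049}{49} + \frac{2352}{3775} = \frac{15400223}{184975}$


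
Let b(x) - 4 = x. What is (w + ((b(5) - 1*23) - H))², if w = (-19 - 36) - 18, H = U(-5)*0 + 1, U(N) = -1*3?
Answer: 7744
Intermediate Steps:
b(x) = 4 + x
U(N) = -3
H = 1 (H = -3*0 + 1 = 0 + 1 = 1)
w = -73 (w = -55 - 18 = -73)
(w + ((b(5) - 1*23) - H))² = (-73 + (((4 + 5) - 1*23) - 1*1))² = (-73 + ((9 - 23) - 1))² = (-73 + (-14 - 1))² = (-73 - 15)² = (-88)² = 7744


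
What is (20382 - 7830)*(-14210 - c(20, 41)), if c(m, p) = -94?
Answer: -177184032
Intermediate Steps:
(20382 - 7830)*(-14210 - c(20, 41)) = (20382 - 7830)*(-14210 - 1*(-94)) = 12552*(-14210 + 94) = 12552*(-14116) = -177184032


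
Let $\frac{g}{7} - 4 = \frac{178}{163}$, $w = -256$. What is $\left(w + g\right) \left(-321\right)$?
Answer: $\frac{11529678}{163} \approx 70734.0$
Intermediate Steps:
$g = \frac{5810}{163}$ ($g = 28 + 7 \cdot \frac{178}{163} = 28 + \frac{1246}{163} = \frac{5810}{163} \approx 35.644$)
$\left(w + g\right) \left(-321\right) = \left(-256 + \frac{5810}{163}\right) \left(-321\right) = \left(- \frac{35918}{163}\right) \left(-321\right) = \frac{11529678}{163}$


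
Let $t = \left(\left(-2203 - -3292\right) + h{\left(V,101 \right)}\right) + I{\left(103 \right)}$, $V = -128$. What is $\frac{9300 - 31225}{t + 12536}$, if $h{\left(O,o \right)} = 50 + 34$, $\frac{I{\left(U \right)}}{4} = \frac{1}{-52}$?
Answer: $- \frac{285025}{178216} \approx -1.5993$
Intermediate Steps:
$I{\left(U \right)} = - \frac{1}{13}$ ($I{\left(U \right)} = \frac{4}{-52} = 4 \left(- \frac{1}{52}\right) = - \frac{1}{13}$)
$h{\left(O,o \right)} = 84$
$t = \frac{15248}{13}$ ($t = \left(\left(-2203 - -3292\right) + 84\right) - \frac{1}{13} = \left(\left(-2203 + 3292\right) + 84\right) - \frac{1}{13} = \left(1089 + 84\right) - \frac{1}{13} = 1173 - \frac{1}{13} = \frac{15248}{13} \approx 1172.9$)
$\frac{9300 - 31225}{t + 12536} = \frac{9300 - 31225}{\frac{15248}{13} + 12536} = - \frac{21925}{\frac{178216}{13}} = \left(-21925\right) \frac{13}{178216} = - \frac{285025}{178216}$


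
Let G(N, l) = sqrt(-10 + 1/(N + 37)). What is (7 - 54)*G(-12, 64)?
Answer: -47*I*sqrt(249)/5 ≈ -148.33*I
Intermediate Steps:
G(N, l) = sqrt(-10 + 1/(37 + N))
(7 - 54)*G(-12, 64) = (7 - 54)*sqrt((-369 - 10*(-12))/(37 - 12)) = -47*sqrt(-369 + 120)/5 = -47*I*sqrt(249)/5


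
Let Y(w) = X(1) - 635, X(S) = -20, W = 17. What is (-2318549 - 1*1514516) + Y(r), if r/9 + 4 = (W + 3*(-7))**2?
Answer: -3833720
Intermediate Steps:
r = 108 (r = -36 + 9*(17 + 3*(-7))**2 = -36 + 9*(17 - 21)**2 = -36 + 9*(-4)**2 = -36 + 9*16 = -36 + 144 = 108)
Y(w) = -655 (Y(w) = -20 - 635 = -655)
(-2318549 - 1*1514516) + Y(r) = (-2318549 - 1*1514516) - 655 = (-2318549 - 1514516) - 655 = -3833065 - 655 = -3833720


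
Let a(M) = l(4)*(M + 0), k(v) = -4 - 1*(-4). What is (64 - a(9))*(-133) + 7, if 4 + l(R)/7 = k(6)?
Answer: -42021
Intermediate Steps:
k(v) = 0 (k(v) = -4 + 4 = 0)
l(R) = -28 (l(R) = -28 + 7*0 = -28 + 0 = -28)
a(M) = -28*M (a(M) = -28*(M + 0) = -28*M)
(64 - a(9))*(-133) + 7 = (64 - (-28)*9)*(-133) + 7 = (64 - 1*(-252))*(-133) + 7 = (64 + 252)*(-133) + 7 = 316*(-133) + 7 = -42028 + 7 = -42021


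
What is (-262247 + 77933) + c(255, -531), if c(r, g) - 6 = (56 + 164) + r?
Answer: -183833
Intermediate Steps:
c(r, g) = 226 + r (c(r, g) = 6 + ((56 + 164) + r) = 6 + (220 + r) = 226 + r)
(-262247 + 77933) + c(255, -531) = (-262247 + 77933) + (226 + 255) = -184314 + 481 = -183833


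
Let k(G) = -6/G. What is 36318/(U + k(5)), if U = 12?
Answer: 30265/9 ≈ 3362.8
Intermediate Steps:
36318/(U + k(5)) = 36318/(12 - 6/5) = 36318/(54/5) = 36318*(5/54) = 30265/9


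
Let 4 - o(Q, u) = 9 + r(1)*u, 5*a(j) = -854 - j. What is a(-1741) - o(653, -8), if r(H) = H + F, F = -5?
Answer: 1072/5 ≈ 214.40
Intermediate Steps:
a(j) = -854/5 - j/5 (a(j) = (-854 - j)/5 = -854/5 - j/5)
r(H) = -5 + H (r(H) = H - 5 = -5 + H)
o(Q, u) = -5 + 4*u (o(Q, u) = 4 - (9 + (-5 + 1)*u) = 4 - (9 - 4*u) = 4 + (-9 + 4*u) = -5 + 4*u)
a(-1741) - o(653, -8) = (-854/5 - ⅕*(-1741)) - (-5 + 4*(-8)) = (-854/5 + 1741/5) - (-5 - 32) = 887/5 - 1*(-37) = 887/5 + 37 = 1072/5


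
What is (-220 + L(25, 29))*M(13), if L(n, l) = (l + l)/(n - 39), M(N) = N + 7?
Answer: -31380/7 ≈ -4482.9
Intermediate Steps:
M(N) = 7 + N
L(n, l) = 2*l/(-39 + n) (L(n, l) = (2*l)/(-39 + n) = 2*l/(-39 + n))
(-220 + L(25, 29))*M(13) = (-220 + 2*29/(-39 + 25))*(7 + 13) = (-220 + 2*29/(-14))*20 = (-220 + 2*29*(-1/14))*20 = (-220 - 29/7)*20 = -1569/7*20 = -31380/7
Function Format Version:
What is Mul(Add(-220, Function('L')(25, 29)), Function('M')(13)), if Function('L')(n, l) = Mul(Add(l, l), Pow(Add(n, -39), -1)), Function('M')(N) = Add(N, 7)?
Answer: Rational(-31380, 7) ≈ -4482.9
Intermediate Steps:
Function('M')(N) = Add(7, N)
Function('L')(n, l) = Mul(2, l, Pow(Add(-39, n), -1)) (Function('L')(n, l) = Mul(Mul(2, l), Pow(Add(-39, n), -1)) = Mul(2, l, Pow(Add(-39, n), -1)))
Mul(Add(-220, Function('L')(25, 29)), Function('M')(13)) = Mul(Add(-220, Mul(2, 29, Pow(Add(-39, 25), -1))), Add(7, 13)) = Mul(Add(-220, Mul(2, 29, Pow(-14, -1))), 20) = Mul(Add(-220, Mul(2, 29, Rational(-1, 14))), 20) = Mul(Add(-220, Rational(-29, 7)), 20) = Mul(Rational(-1569, 7), 20) = Rational(-31380, 7)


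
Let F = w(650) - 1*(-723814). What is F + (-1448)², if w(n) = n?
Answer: 2821168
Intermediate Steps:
F = 724464 (F = 650 - 1*(-723814) = 650 + 723814 = 724464)
F + (-1448)² = 724464 + (-1448)² = 724464 + 2096704 = 2821168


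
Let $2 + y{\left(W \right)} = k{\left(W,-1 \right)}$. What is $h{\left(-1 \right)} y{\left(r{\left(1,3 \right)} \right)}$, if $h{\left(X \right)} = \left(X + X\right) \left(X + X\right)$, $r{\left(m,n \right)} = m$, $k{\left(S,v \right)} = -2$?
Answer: $-16$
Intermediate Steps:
$y{\left(W \right)} = -4$ ($y{\left(W \right)} = -2 - 2 = -4$)
$h{\left(X \right)} = 4 X^{2}$ ($h{\left(X \right)} = 2 X 2 X = 4 X^{2}$)
$h{\left(-1 \right)} y{\left(r{\left(1,3 \right)} \right)} = 4 \left(-1\right)^{2} \left(-4\right) = 4 \cdot 1 \left(-4\right) = 4 \left(-4\right) = -16$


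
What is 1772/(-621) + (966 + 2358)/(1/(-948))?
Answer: -1956867164/621 ≈ -3.1512e+6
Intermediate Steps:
1772/(-621) + (966 + 2358)/(1/(-948)) = 1772*(-1/621) + 3324/(-1/948) = -1772/621 + 3324*(-948) = -1772/621 - 3151152 = -1956867164/621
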